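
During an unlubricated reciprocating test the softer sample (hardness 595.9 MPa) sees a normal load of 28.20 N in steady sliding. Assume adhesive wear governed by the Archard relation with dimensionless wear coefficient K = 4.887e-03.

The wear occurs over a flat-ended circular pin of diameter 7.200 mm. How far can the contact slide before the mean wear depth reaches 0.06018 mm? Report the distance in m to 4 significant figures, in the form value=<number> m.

Intermediates are printed rounded, and all arithmetic carries full precision; a single final rounding, at four significant figures.
Convert: Hardness H = 595.9 MPa = 5.959e+08 Pa.
Convert: Pin diameter d = 7.200 mm = 0.007200 m. Contact area A = π·d²/4 = π·(0.007200 m)²/4 = 4.072e-05 m².
Convert: Depth limit h_lim = 0.06018 mm = 6.018e-05 m.
Restated in SI base units: W = 28.20 N, H = 5.959e+08 Pa, K = 4.887e-03.
Limit volume V_lim = h_lim·A = 6.018e-05 · 4.072e-05 = 2.450e-09 m³.
Inverting, life L = V_lim·H/(K·W) = 2.450e-09 · 5.959e+08 / (4.887e-03 · 28.20) = 10.59 m.

value=10.59 m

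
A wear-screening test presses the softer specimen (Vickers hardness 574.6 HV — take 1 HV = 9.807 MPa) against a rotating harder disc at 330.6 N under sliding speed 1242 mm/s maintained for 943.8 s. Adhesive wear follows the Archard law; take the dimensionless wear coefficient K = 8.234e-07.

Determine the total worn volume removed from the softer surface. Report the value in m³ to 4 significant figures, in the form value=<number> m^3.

The intermediates are shown rounded; all arithmetic carries full precision; a single final rounding, at 4 significant figures.
Convert: Sliding speed v = 1242 mm/s = 1.242 m/s. Total distance L = v·t = 1.242 m/s × 943.8 s = 1172 m.
Convert: Hardness H = 574.6 HV × 9.807 MPa/HV = 5635 MPa = 5.635e+09 Pa.
Collected in SI base units: W = 330.6 N, H = 5.635e+09 Pa, K = 8.234e-07.
Volume removed: V = K·W·L/H = 8.234e-07 · 330.6 · 1172 / 5.635e+09 = 5.663e-11 m³.

value=5.663e-11 m^3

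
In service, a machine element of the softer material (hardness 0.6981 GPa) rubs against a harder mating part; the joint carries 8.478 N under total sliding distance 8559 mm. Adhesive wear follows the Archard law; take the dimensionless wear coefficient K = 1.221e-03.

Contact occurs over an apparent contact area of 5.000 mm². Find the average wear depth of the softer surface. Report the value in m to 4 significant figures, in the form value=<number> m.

value=2.538e-05 m

The algebra holds full precision. Printed values are rounded. Rounded just once to four significant figures.
Convert: Distance covered L = 8559 mm = 8.559 m.
Convert: Hardness H = 0.6981 GPa = 6.981e+08 Pa.
Convert: Contact area A = 5.000 mm² = 5.000e-06 m².
In SI base units: W = 8.478 N, H = 6.981e+08 Pa, K = 1.221e-03.
Archard relation: V = K·W·L/H = 1.221e-03 · 8.478 · 8.559 / 6.981e+08 = 1.269e-10 m³.
Wear depth h = V/A = 1.269e-10 / 5.000e-06 = 2.538e-05 m.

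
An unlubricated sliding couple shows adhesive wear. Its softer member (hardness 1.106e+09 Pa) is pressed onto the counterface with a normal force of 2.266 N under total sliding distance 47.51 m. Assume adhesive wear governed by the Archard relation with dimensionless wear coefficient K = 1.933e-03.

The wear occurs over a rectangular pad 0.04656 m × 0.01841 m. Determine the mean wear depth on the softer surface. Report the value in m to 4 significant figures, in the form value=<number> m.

value=2.195e-07 m

The computation keeps full precision. Printed values are rounded; a lone final rounding to 4 significant figures.
Convert: Contact area A = 0.04656 m × 0.01841 m = 8.572e-04 m².
Restated in SI base units: W = 2.266 N, H = 1.106e+09 Pa, K = 1.933e-03.
Apply Archard: V = K·W·L/H = 1.933e-03 · 2.266 · 47.51 / 1.106e+09 = 1.882e-10 m³.
Mean wear depth h = V/A = 1.882e-10 / 8.572e-04 = 2.195e-07 m.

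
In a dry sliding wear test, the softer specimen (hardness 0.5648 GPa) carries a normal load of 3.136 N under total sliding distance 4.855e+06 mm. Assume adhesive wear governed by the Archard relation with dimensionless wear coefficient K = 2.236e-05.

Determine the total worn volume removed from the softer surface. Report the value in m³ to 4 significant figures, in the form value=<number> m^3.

value=6.028e-10 m^3

The intermediates are shown rounded. Every step carries exact precision — one last rounding to four significant digits.
Sliding distance L = 4.855e+06 mm = 4855 m.
Hardness H = 0.5648 GPa = 5.648e+08 Pa.
In SI base units, W = 3.136 N, H = 5.648e+08 Pa, K = 2.236e-05.
Archard relation: V = K·W·L/H = 2.236e-05 · 3.136 · 4855 / 5.648e+08 = 6.028e-10 m³.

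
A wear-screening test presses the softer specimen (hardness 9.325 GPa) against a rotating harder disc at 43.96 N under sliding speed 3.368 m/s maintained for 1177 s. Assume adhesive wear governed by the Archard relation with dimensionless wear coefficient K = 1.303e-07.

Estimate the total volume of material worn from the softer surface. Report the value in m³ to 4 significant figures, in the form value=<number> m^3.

value=2.435e-12 m^3

All arithmetic keeps full precision — intermediate values are displayed rounded, and one final rounding: four significant figures.
Convert: Distance L = v·t = 3.368 m/s × 1177 s = 3964 m.
Convert: Hardness H = 9.325 GPa = 9.325e+09 Pa.
As SI base values: W = 43.96 N, H = 9.325e+09 Pa, K = 1.303e-07.
Worn volume V = K·W·L/H = 1.303e-07 · 43.96 · 3964 / 9.325e+09 = 2.435e-12 m³.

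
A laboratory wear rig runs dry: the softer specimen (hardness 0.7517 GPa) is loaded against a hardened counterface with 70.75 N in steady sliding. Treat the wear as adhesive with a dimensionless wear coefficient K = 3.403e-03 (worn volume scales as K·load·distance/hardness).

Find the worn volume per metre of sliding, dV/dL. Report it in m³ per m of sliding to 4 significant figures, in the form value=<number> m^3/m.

Intermediate values are printed rounded, and every step keeps full float precision. Rounded just once: four significant figures.
Convert: Hardness H = 0.7517 GPa = 7.517e+08 Pa.
SI base units throughout: W = 70.75 N, H = 7.517e+08 Pa, K = 3.403e-03.
Sliding wear rate dV/dL = K·W/H, per unit distance: 3.403e-03 · 70.75 / 7.517e+08 = 3.203e-10 m³/m.

value=3.203e-10 m^3/m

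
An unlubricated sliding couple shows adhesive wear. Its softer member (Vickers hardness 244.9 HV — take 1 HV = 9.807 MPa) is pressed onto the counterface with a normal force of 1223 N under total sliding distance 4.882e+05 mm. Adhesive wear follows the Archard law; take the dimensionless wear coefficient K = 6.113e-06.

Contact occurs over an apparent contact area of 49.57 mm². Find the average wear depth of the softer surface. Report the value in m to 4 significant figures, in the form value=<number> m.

All working math carries exact precision — displayed values are rounded; rounded once at the end: 4 significant digits.
Convert: The distance L = 4.882e+05 mm = 488.2 m.
Convert: Hardness H = 244.9 HV × 9.807 MPa/HV = 2402 MPa = 2.402e+09 Pa.
Convert: Contact area A = 49.57 mm² = 4.957e-05 m².
Working in SI base units: W = 1223 N, H = 2.402e+09 Pa, K = 6.113e-06.
Apply Archard: V = K·W·L/H = 6.113e-06 · 1223 · 488.2 / 2.402e+09 = 1.520e-09 m³.
Mean depth h = V/A = 1.520e-09 / 4.957e-05 = 3.066e-05 m.

value=3.066e-05 m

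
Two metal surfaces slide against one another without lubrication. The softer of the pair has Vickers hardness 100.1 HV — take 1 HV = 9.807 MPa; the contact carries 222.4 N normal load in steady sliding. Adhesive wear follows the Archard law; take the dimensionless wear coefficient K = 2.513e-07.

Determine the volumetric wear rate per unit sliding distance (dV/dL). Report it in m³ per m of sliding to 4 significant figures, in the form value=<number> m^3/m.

The computation carries full precision. Intermediate values are printed rounded. Rounded just once: four significant figures.
Convert: Hardness H = 100.1 HV × 9.807 MPa/HV = 981.7 MPa = 9.817e+08 Pa.
In SI base units: W = 222.4 N, H = 9.817e+08 Pa, K = 2.513e-07.
Sliding wear rate dV/dL = K·W/H: 2.513e-07 · 222.4 / 9.817e+08 = 5.693e-14 m³/m.

value=5.693e-14 m^3/m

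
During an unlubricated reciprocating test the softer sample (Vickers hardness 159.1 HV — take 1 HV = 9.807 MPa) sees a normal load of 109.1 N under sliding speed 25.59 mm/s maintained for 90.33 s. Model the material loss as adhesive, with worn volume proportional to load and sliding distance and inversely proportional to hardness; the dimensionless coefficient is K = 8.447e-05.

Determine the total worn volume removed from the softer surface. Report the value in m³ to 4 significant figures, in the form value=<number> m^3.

value=1.365e-11 m^3

The computation carries full float precision; intermediate values are displayed rounded. Rounded just once to four significant figures.
Convert: Sliding speed v = 25.59 mm/s = 0.02559 m/s. Distance covered L = v·t = 0.02559 m/s × 90.33 s = 2.312 m.
Convert: Hardness H = 159.1 HV × 9.807 MPa/HV = 1560 MPa = 1.560e+09 Pa.
Restated in SI base units: W = 109.1 N, H = 1.560e+09 Pa, K = 8.447e-05.
Worn volume V = K·W·L/H = 8.447e-05 · 109.1 · 2.312 / 1.560e+09 = 1.365e-11 m³.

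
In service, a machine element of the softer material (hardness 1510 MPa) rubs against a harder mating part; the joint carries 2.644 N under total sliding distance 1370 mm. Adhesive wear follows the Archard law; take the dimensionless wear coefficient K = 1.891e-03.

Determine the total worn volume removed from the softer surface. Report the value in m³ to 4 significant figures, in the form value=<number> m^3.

value=4.536e-12 m^3

All working math keeps full precision. The intermediates are shown rounded. Rounded once at the end to four significant figures.
Convert: Sliding distance L = 1370 mm = 1.370 m.
Convert: Hardness H = 1510 MPa = 1.510e+09 Pa.
Collected in SI base units: W = 2.644 N, H = 1.510e+09 Pa, K = 1.891e-03.
By Archard's law, V = K·W·L/H = 1.891e-03 · 2.644 · 1.370 / 1.510e+09 = 4.536e-12 m³.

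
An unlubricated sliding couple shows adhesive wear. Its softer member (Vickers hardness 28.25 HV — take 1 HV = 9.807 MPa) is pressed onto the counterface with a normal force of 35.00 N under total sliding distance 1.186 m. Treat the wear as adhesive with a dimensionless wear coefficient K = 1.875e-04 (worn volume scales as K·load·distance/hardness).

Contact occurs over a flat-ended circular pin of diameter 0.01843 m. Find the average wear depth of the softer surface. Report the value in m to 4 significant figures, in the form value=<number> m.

Intermediate values appear rounded, and all arithmetic runs at full float precision; a single final rounding to four significant figures.
Hardness H = 28.25 HV × 9.807 MPa/HV = 277.0 MPa = 2.770e+08 Pa.
Contact area A = π·d²/4 = π·(0.01843 m)²/4 = 2.668e-04 m².
Restated in SI base units: W = 35.00 N, H = 2.770e+08 Pa, K = 1.875e-04.
The Archard volume V = K·W·L/H = 1.875e-04 · 35.00 · 1.186 / 2.770e+08 = 2.809e-11 m³.
Average depth h = V/A = 2.809e-11 / 2.668e-04 = 1.053e-07 m.

value=1.053e-07 m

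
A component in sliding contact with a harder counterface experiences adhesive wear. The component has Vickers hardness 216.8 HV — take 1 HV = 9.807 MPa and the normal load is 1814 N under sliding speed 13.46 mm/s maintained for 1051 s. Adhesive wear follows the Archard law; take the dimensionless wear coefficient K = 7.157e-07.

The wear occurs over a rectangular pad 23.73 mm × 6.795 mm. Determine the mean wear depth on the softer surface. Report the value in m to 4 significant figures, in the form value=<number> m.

All arithmetic keeps full float precision, and intermediate values are shown rounded — a lone final rounding: four significant digits.
Convert: Sliding speed v = 13.46 mm/s = 0.01346 m/s. Total distance L = v·t = 0.01346 m/s × 1051 s = 14.15 m.
Convert: Hardness H = 216.8 HV × 9.807 MPa/HV = 2126 MPa = 2.126e+09 Pa.
Convert: Pad sides 23.73 mm × 6.795 mm = 0.02373 m × 0.006795 m. Contact area A = 0.02373 m × 0.006795 m = 1.612e-04 m².
Collected in SI base units: W = 1814 N, H = 2.126e+09 Pa, K = 7.157e-07.
Wear volume V = K·W·L/H = 7.157e-07 · 1814 · 14.15 / 2.126e+09 = 8.638e-12 m³.
Mean depth h = V/A = 8.638e-12 / 1.612e-04 = 5.357e-08 m.

value=5.357e-08 m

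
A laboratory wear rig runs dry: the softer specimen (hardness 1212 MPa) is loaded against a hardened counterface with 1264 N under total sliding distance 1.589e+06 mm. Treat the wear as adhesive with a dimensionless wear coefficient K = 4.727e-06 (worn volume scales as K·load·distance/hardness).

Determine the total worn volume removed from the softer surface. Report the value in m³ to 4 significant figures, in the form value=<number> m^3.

All working math runs at exact precision, and printed values are rounded. Rounded just once, at 4 significant figures.
Convert: Distance L = 1.589e+06 mm = 1589 m.
Convert: Hardness H = 1212 MPa = 1.212e+09 Pa.
In SI base units: W = 1264 N, H = 1.212e+09 Pa, K = 4.727e-06.
Apply Archard: V = K·W·L/H = 4.727e-06 · 1264 · 1589 / 1.212e+09 = 7.833e-09 m³.

value=7.833e-09 m^3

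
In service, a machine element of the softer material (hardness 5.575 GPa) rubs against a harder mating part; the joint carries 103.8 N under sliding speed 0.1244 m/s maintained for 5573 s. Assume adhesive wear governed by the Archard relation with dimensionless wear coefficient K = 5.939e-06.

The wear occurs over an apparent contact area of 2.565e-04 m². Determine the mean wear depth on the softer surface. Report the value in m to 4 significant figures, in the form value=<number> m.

Printed values are rounded — each operation holds full float precision; rounded once at the end to 4 significant figures.
Distance L = v·t = 0.1244 m/s × 5573 s = 693.3 m.
Hardness H = 5.575 GPa = 5.575e+09 Pa.
Expressed in SI base units: W = 103.8 N, H = 5.575e+09 Pa, K = 5.939e-06.
Archard relation: V = K·W·L/H = 5.939e-06 · 103.8 · 693.3 / 5.575e+09 = 7.666e-11 m³.
Mean wear depth h = V/A = 7.666e-11 / 2.565e-04 = 2.989e-07 m.

value=2.989e-07 m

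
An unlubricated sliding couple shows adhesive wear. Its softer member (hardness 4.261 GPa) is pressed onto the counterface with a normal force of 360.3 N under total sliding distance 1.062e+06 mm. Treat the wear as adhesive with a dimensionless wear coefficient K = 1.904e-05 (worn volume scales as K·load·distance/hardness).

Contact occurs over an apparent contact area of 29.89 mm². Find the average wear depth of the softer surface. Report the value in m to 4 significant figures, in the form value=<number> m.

Every step maintains exact precision. Intermediates are shown rounded; rounded just once, at four significant figures.
Convert: Path length L = 1.062e+06 mm = 1062 m.
Convert: Hardness H = 4.261 GPa = 4.261e+09 Pa.
Convert: Contact area A = 29.89 mm² = 2.989e-05 m².
Expressed in SI base units: W = 360.3 N, H = 4.261e+09 Pa, K = 1.904e-05.
Apply Archard: V = K·W·L/H = 1.904e-05 · 360.3 · 1062 / 4.261e+09 = 1.710e-09 m³.
Average depth h = V/A = 1.710e-09 / 2.989e-05 = 5.720e-05 m.

value=5.720e-05 m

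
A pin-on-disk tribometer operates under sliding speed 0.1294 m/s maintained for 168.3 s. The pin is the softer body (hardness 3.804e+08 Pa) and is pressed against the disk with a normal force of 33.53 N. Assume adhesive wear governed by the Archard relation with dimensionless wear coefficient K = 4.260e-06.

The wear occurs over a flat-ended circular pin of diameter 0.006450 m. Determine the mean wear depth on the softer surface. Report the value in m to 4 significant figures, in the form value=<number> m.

Intermediates appear rounded. Every step maintains full precision; one final rounding, at 4 significant figures.
Total distance L = v·t = 0.1294 m/s × 168.3 s = 21.78 m.
Contact area A = π·d²/4 = π·(0.006450 m)²/4 = 3.267e-05 m².
Working in SI base units: W = 33.53 N, H = 3.804e+08 Pa, K = 4.260e-06.
Archard relation: V = K·W·L/H = 4.260e-06 · 33.53 · 21.78 / 3.804e+08 = 8.178e-12 m³.
Mean wear depth h = V/A = 8.178e-12 / 3.267e-05 = 2.503e-07 m.

value=2.503e-07 m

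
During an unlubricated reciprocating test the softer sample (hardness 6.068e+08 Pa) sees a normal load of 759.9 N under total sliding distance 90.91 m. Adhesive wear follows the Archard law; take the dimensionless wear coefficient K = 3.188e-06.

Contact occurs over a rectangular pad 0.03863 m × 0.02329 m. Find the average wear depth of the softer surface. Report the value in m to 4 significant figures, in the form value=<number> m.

value=4.034e-07 m

Each operation keeps full precision; intermediates appear rounded. Rounded once at the end to 4 significant figures.
Contact area A = 0.03863 m × 0.02329 m = 8.997e-04 m².
Working in SI base units: W = 759.9 N, H = 6.068e+08 Pa, K = 3.188e-06.
Archard volume V = K·W·L/H = 3.188e-06 · 759.9 · 90.91 / 6.068e+08 = 3.629e-10 m³.
Depth h = V/A = 3.629e-10 / 8.997e-04 = 4.034e-07 m.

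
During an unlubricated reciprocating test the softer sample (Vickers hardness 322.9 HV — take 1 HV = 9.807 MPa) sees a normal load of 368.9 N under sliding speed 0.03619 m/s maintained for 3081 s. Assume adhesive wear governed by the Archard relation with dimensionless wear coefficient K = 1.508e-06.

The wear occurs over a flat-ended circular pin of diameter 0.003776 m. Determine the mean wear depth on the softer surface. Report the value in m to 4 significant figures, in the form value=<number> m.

Every step carries full float precision — intermediates are shown rounded — a lone final rounding to 4 significant digits.
Convert: Distance L = v·t = 0.03619 m/s × 3081 s = 111.5 m.
Convert: Hardness H = 322.9 HV × 9.807 MPa/HV = 3167 MPa = 3.167e+09 Pa.
Convert: Contact area A = π·d²/4 = π·(0.003776 m)²/4 = 1.120e-05 m².
Working in SI base units: W = 368.9 N, H = 3.167e+09 Pa, K = 1.508e-06.
Worn volume V = K·W·L/H = 1.508e-06 · 368.9 · 111.5 / 3.167e+09 = 1.959e-11 m³.
Wear depth h = V/A = 1.959e-11 / 1.120e-05 = 1.749e-06 m.

value=1.749e-06 m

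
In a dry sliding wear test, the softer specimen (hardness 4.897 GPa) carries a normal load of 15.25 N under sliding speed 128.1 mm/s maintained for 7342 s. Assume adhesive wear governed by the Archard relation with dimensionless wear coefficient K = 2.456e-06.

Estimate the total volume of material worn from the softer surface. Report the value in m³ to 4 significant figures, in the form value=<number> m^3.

The intermediates are shown rounded. The computation keeps full float precision. Rounded once at the end to 4 significant digits.
Convert: Sliding speed v = 128.1 mm/s = 0.1281 m/s. Path length L = v·t = 0.1281 m/s × 7342 s = 940.5 m.
Convert: Hardness H = 4.897 GPa = 4.897e+09 Pa.
In SI base units: W = 15.25 N, H = 4.897e+09 Pa, K = 2.456e-06.
Apply Archard: V = K·W·L/H = 2.456e-06 · 15.25 · 940.5 / 4.897e+09 = 7.193e-12 m³.

value=7.193e-12 m^3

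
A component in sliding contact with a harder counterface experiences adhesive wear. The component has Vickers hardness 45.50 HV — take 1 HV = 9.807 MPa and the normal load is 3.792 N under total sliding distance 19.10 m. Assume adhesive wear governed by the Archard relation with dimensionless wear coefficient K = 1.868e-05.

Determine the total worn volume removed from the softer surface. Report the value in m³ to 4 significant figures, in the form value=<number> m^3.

value=3.032e-12 m^3

All working math runs at exact precision. Printed values are rounded. Rounded once at the end: four significant digits.
Convert: Hardness H = 45.50 HV × 9.807 MPa/HV = 446.2 MPa = 4.462e+08 Pa.
Expressed in SI base units: W = 3.792 N, H = 4.462e+08 Pa, K = 1.868e-05.
Archard volume V = K·W·L/H = 1.868e-05 · 3.792 · 19.10 / 4.462e+08 = 3.032e-12 m³.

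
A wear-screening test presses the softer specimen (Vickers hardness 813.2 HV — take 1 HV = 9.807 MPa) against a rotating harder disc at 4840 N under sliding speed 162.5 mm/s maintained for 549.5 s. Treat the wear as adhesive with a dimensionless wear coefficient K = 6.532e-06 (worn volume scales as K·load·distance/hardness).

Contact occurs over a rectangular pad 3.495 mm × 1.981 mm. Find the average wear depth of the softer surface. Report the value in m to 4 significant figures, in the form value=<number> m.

value=5.113e-05 m

Printed values are rounded. All arithmetic runs at exact precision — a single final rounding, at 4 significant digits.
Sliding speed v = 162.5 mm/s = 0.1625 m/s. Distance L = v·t = 0.1625 m/s × 549.5 s = 89.29 m.
Hardness H = 813.2 HV × 9.807 MPa/HV = 7975 MPa = 7.975e+09 Pa.
Pad sides 3.495 mm × 1.981 mm = 0.003495 m × 0.001981 m. Contact area A = 0.003495 m × 0.001981 m = 6.924e-06 m².
As SI base values: W = 4840 N, H = 7.975e+09 Pa, K = 6.532e-06.
Volume removed: V = K·W·L/H = 6.532e-06 · 4840 · 89.29 / 7.975e+09 = 3.540e-10 m³.
Average depth h = V/A = 3.540e-10 / 6.924e-06 = 5.113e-05 m.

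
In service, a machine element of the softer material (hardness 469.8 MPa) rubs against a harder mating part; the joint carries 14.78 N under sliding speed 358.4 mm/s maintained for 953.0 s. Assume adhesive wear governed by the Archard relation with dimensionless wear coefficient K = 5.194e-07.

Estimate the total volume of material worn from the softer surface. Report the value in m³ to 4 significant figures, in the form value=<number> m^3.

The intermediates appear rounded; all arithmetic holds exact precision; one final rounding, at four significant digits.
Convert: Sliding speed v = 358.4 mm/s = 0.3584 m/s. Distance L = v·t = 0.3584 m/s × 953.0 s = 341.6 m.
Convert: Hardness H = 469.8 MPa = 4.698e+08 Pa.
In SI base units, W = 14.78 N, H = 4.698e+08 Pa, K = 5.194e-07.
Volume removed: V = K·W·L/H = 5.194e-07 · 14.78 · 341.6 / 4.698e+08 = 5.581e-12 m³.

value=5.581e-12 m^3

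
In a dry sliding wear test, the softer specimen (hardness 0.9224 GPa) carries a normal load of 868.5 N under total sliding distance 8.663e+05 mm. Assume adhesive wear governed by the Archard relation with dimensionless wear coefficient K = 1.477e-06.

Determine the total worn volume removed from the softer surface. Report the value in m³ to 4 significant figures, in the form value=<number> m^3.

value=1.205e-09 m^3

Every step runs at exact precision. The intermediates are printed rounded; a single final rounding, at 4 significant digits.
Distance L = 8.663e+05 mm = 866.3 m.
Hardness H = 0.9224 GPa = 9.224e+08 Pa.
In SI base units: W = 868.5 N, H = 9.224e+08 Pa, K = 1.477e-06.
Archard volume V = K·W·L/H = 1.477e-06 · 868.5 · 866.3 / 9.224e+08 = 1.205e-09 m³.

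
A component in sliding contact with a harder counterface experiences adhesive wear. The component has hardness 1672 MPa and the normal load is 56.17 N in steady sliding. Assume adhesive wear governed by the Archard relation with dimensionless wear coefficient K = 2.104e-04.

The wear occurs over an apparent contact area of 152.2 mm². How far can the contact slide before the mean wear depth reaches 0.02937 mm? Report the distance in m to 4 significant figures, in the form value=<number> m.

All working math holds full precision — shown intermediates are rounded, and one last rounding to 4 significant digits.
Hardness H = 1672 MPa = 1.672e+09 Pa.
Contact area A = 152.2 mm² = 1.522e-04 m².
Depth limit h_lim = 0.02937 mm = 2.937e-05 m.
Working in SI base units: W = 56.17 N, H = 1.672e+09 Pa, K = 2.104e-04.
Allowed volume V_lim = h_lim·A = 2.937e-05 · 1.522e-04 = 4.470e-09 m³.
Thus life L = V_lim·H/(K·W) = 4.470e-09 · 1.672e+09 / (2.104e-04 · 56.17) = 632.4 m.

value=632.4 m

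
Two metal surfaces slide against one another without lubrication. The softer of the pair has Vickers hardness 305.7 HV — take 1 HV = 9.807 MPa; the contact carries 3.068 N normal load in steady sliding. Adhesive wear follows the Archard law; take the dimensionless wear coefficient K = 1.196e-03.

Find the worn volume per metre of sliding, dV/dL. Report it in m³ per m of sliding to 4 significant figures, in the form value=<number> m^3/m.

Intermediate values are displayed rounded, and the computation carries full precision — one last rounding to 4 significant figures.
Hardness H = 305.7 HV × 9.807 MPa/HV = 2998 MPa = 2.998e+09 Pa.
Restated in SI base units: W = 3.068 N, H = 2.998e+09 Pa, K = 1.196e-03.
Volumetric rate dV/dL = K·W/H (no L dependence): 1.196e-03 · 3.068 / 2.998e+09 = 1.224e-12 m³/m.

value=1.224e-12 m^3/m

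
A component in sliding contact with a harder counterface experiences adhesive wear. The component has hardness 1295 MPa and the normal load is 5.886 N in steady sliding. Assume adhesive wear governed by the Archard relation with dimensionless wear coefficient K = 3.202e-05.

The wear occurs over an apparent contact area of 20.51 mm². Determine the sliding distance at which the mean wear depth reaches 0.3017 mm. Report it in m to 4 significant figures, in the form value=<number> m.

All working math holds full precision — intermediate values are shown rounded. Rounded once at the end to 4 significant figures.
Convert: Hardness H = 1295 MPa = 1.295e+09 Pa.
Convert: Contact area A = 20.51 mm² = 2.051e-05 m².
Convert: Depth limit h_lim = 0.3017 mm = 3.017e-04 m.
Working in SI base units: W = 5.886 N, H = 1.295e+09 Pa, K = 3.202e-05.
Volume at the limit: V_lim = h_lim·A = 3.017e-04 · 2.051e-05 = 6.188e-09 m³.
So the life L = V_lim·H/(K·W) = 6.188e-09 · 1.295e+09 / (3.202e-05 · 5.886) = 4.252e+04 m.

value=4.252e+04 m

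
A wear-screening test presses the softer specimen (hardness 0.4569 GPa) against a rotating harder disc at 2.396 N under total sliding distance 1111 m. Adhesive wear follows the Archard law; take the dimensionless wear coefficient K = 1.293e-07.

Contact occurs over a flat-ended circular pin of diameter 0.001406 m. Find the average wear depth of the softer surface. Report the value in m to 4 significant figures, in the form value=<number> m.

value=4.852e-07 m

The algebra holds full precision — intermediates are shown rounded. Rounded just once to 4 significant figures.
Convert: Hardness H = 0.4569 GPa = 4.569e+08 Pa.
Convert: Contact area A = π·d²/4 = π·(0.001406 m)²/4 = 1.553e-06 m².
In SI base units: W = 2.396 N, H = 4.569e+08 Pa, K = 1.293e-07.
The Archard volume V = K·W·L/H = 1.293e-07 · 2.396 · 1111 / 4.569e+08 = 7.533e-13 m³.
Average depth h = V/A = 7.533e-13 / 1.553e-06 = 4.852e-07 m.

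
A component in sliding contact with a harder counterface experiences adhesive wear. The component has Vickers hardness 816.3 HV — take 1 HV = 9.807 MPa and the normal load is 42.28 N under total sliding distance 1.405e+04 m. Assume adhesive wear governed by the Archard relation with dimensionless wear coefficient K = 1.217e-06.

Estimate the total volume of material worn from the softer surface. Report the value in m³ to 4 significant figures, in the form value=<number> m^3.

Intermediates are displayed rounded. Each operation holds full float precision, and one last rounding, at 4 significant figures.
Hardness H = 816.3 HV × 9.807 MPa/HV = 8005 MPa = 8.005e+09 Pa.
Restated in SI base units: W = 42.28 N, H = 8.005e+09 Pa, K = 1.217e-06.
By Archard's law, V = K·W·L/H = 1.217e-06 · 42.28 · 1.405e+04 / 8.005e+09 = 9.031e-11 m³.

value=9.031e-11 m^3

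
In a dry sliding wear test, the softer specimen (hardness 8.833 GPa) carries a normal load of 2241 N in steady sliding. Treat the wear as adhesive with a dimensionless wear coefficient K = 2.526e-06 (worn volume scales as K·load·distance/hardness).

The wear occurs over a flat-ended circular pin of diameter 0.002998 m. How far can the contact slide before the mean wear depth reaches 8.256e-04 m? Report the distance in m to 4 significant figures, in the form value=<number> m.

value=9094 m

All arithmetic holds full float precision. Displayed values are rounded, and a lone final rounding to four significant figures.
Convert: Hardness H = 8.833 GPa = 8.833e+09 Pa.
Convert: Contact area A = π·d²/4 = π·(0.002998 m)²/4 = 7.059e-06 m².
Expressed in SI base units: W = 2241 N, H = 8.833e+09 Pa, K = 2.526e-06.
Permissible volume V_lim = h_lim·A = 8.256e-04 · 7.059e-06 = 5.828e-09 m³.
Inverting, life L = V_lim·H/(K·W) = 5.828e-09 · 8.833e+09 / (2.526e-06 · 2241) = 9094 m.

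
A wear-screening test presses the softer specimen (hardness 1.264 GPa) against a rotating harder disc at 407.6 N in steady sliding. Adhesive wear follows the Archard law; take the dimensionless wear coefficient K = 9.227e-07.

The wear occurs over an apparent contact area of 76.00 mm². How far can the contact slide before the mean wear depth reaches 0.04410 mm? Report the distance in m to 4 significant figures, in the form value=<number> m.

Intermediates are displayed rounded — all arithmetic runs at exact precision; one final rounding: four significant figures.
Hardness H = 1.264 GPa = 1.264e+09 Pa.
Contact area A = 76.00 mm² = 7.600e-05 m².
Depth limit h_lim = 0.04410 mm = 4.410e-05 m.
In SI base units, W = 407.6 N, H = 1.264e+09 Pa, K = 9.227e-07.
Allowed volume V_lim = h_lim·A = 4.410e-05 · 7.600e-05 = 3.352e-09 m³.
Thus life L = V_lim·H/(K·W) = 3.352e-09 · 1.264e+09 / (9.227e-07 · 407.6) = 1.126e+04 m.

value=1.126e+04 m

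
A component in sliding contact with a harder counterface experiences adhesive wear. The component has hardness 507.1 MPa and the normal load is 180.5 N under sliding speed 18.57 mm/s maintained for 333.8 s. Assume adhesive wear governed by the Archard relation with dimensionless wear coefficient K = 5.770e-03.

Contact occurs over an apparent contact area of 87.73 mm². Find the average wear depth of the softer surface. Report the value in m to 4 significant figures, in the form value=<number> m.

The intermediates appear rounded — every step keeps full float precision. Rounded just once, at 4 significant figures.
Convert: Sliding speed v = 18.57 mm/s = 0.01857 m/s. Distance L = v·t = 0.01857 m/s × 333.8 s = 6.199 m.
Convert: Hardness H = 507.1 MPa = 5.071e+08 Pa.
Convert: Contact area A = 87.73 mm² = 8.773e-05 m².
Expressed in SI base units: W = 180.5 N, H = 5.071e+08 Pa, K = 5.770e-03.
Volume removed: V = K·W·L/H = 5.770e-03 · 180.5 · 6.199 / 5.071e+08 = 1.273e-08 m³.
Depth of wear h = V/A = 1.273e-08 / 8.773e-05 = 1.451e-04 m.

value=1.451e-04 m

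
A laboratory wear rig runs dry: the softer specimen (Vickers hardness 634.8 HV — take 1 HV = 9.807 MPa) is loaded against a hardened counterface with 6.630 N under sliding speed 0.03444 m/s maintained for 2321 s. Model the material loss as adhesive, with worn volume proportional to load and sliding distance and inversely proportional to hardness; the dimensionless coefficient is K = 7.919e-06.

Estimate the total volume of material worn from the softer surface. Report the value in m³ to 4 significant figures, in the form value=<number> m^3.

value=6.741e-13 m^3

The computation keeps full precision — the intermediates are printed rounded; a single final rounding: four significant figures.
Convert: The distance L = v·t = 0.03444 m/s × 2321 s = 79.94 m.
Convert: Hardness H = 634.8 HV × 9.807 MPa/HV = 6225 MPa = 6.225e+09 Pa.
Collected in SI base units: W = 6.630 N, H = 6.225e+09 Pa, K = 7.919e-06.
Apply Archard: V = K·W·L/H = 7.919e-06 · 6.630 · 79.94 / 6.225e+09 = 6.741e-13 m³.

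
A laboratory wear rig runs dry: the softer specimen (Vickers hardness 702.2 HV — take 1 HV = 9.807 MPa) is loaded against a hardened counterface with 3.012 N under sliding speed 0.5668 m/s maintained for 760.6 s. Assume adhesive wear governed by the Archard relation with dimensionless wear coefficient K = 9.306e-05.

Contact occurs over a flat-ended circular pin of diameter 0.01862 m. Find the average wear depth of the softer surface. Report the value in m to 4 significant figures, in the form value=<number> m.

The computation maintains full float precision, and intermediates are displayed rounded. Rounded once at the end, at four significant digits.
Distance L = v·t = 0.5668 m/s × 760.6 s = 431.1 m.
Hardness H = 702.2 HV × 9.807 MPa/HV = 6886 MPa = 6.886e+09 Pa.
Contact area A = π·d²/4 = π·(0.01862 m)²/4 = 2.723e-04 m².
SI base units throughout: W = 3.012 N, H = 6.886e+09 Pa, K = 9.306e-05.
The Archard volume V = K·W·L/H = 9.306e-05 · 3.012 · 431.1 / 6.886e+09 = 1.755e-11 m³.
Mean wear depth h = V/A = 1.755e-11 / 2.723e-04 = 6.444e-08 m.

value=6.444e-08 m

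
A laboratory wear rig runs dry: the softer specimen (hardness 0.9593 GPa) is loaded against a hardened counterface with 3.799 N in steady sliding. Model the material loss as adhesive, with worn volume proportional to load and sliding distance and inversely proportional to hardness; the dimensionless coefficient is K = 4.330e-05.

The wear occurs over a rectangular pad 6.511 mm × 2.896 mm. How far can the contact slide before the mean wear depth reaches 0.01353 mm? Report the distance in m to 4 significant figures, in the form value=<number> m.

All arithmetic runs at full float precision, and quoted intermediates are rounded, and one last rounding to four significant figures.
Hardness H = 0.9593 GPa = 9.593e+08 Pa.
Pad sides 6.511 mm × 2.896 mm = 0.006511 m × 0.002896 m. Contact area A = 0.006511 m × 0.002896 m = 1.886e-05 m².
Depth limit h_lim = 0.01353 mm = 1.353e-05 m.
In SI base units, W = 3.799 N, H = 9.593e+08 Pa, K = 4.330e-05.
Limit volume V_lim = h_lim·A = 1.353e-05 · 1.886e-05 = 2.551e-10 m³.
Inverting, life L = V_lim·H/(K·W) = 2.551e-10 · 9.593e+08 / (4.330e-05 · 3.799) = 1488 m.

value=1488 m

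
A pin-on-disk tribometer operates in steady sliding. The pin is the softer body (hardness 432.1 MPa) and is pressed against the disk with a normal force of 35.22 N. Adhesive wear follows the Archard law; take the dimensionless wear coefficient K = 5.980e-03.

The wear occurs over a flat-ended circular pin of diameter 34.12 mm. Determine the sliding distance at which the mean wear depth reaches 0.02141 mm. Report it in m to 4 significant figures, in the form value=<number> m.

All working math maintains full float precision. The intermediates are printed rounded; a single final rounding to 4 significant digits.
Hardness H = 432.1 MPa = 4.321e+08 Pa.
Pin diameter d = 34.12 mm = 0.03412 m. Contact area A = π·d²/4 = π·(0.03412 m)²/4 = 9.143e-04 m².
Depth limit h_lim = 0.02141 mm = 2.141e-05 m.
Collected in SI base units: W = 35.22 N, H = 4.321e+08 Pa, K = 5.980e-03.
Volume at the limit: V_lim = h_lim·A = 2.141e-05 · 9.143e-04 = 1.958e-08 m³.
Sliding life L = V_lim·H/(K·W) = 1.958e-08 · 4.321e+08 / (5.980e-03 · 35.22) = 40.16 m.

value=40.16 m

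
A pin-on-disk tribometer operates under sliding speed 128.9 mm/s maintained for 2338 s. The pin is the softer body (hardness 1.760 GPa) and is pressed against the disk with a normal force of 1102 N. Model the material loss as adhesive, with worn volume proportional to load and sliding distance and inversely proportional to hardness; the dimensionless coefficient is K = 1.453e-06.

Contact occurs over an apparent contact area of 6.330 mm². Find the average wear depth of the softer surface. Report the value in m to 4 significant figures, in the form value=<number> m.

value=4.331e-05 m

Displayed values are rounded, and the computation keeps full precision — one final rounding: 4 significant figures.
Sliding speed v = 128.9 mm/s = 0.1289 m/s. Total distance L = v·t = 0.1289 m/s × 2338 s = 301.4 m.
Hardness H = 1.760 GPa = 1.760e+09 Pa.
Contact area A = 6.330 mm² = 6.330e-06 m².
Collected in SI base units: W = 1102 N, H = 1.760e+09 Pa, K = 1.453e-06.
By Archard's law, V = K·W·L/H = 1.453e-06 · 1102 · 301.4 / 1.760e+09 = 2.742e-10 m³.
Wear depth h = V/A = 2.742e-10 / 6.330e-06 = 4.331e-05 m.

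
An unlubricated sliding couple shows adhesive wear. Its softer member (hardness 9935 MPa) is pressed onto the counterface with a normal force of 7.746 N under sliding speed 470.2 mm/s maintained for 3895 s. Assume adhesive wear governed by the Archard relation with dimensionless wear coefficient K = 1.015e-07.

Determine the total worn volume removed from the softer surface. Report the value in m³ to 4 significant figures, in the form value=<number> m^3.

Printed values are rounded — the computation carries full precision; a single final rounding to four significant figures.
Convert: Sliding speed v = 470.2 mm/s = 0.4702 m/s. Sliding distance L = v·t = 0.4702 m/s × 3895 s = 1831 m.
Convert: Hardness H = 9935 MPa = 9.935e+09 Pa.
Working in SI base units: W = 7.746 N, H = 9.935e+09 Pa, K = 1.015e-07.
Apply Archard: V = K·W·L/H = 1.015e-07 · 7.746 · 1831 / 9.935e+09 = 1.449e-13 m³.

value=1.449e-13 m^3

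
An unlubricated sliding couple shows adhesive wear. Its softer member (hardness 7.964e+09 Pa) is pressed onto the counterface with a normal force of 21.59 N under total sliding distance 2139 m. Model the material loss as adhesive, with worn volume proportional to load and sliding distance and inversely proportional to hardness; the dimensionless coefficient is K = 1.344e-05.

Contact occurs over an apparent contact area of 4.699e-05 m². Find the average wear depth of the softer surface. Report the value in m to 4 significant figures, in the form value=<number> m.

value=1.659e-06 m

The algebra maintains full float precision. Printed values are rounded, and a lone final rounding, at 4 significant figures.
Restated in SI base units: W = 21.59 N, H = 7.964e+09 Pa, K = 1.344e-05.
Worn volume V = K·W·L/H = 1.344e-05 · 21.59 · 2139 / 7.964e+09 = 7.793e-11 m³.
Mean wear depth h = V/A = 7.793e-11 / 4.699e-05 = 1.659e-06 m.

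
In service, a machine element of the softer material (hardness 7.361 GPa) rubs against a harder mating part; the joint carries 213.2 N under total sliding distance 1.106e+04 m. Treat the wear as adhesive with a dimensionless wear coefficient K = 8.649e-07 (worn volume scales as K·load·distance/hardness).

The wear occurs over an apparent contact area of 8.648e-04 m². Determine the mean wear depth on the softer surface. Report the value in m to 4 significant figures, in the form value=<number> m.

value=3.204e-07 m

All arithmetic keeps exact precision — intermediates appear rounded; a single final rounding: four significant figures.
Hardness H = 7.361 GPa = 7.361e+09 Pa.
Restated in SI base units: W = 213.2 N, H = 7.361e+09 Pa, K = 8.649e-07.
Wear volume V = K·W·L/H = 8.649e-07 · 213.2 · 1.106e+04 / 7.361e+09 = 2.771e-10 m³.
Mean depth h = V/A = 2.771e-10 / 8.648e-04 = 3.204e-07 m.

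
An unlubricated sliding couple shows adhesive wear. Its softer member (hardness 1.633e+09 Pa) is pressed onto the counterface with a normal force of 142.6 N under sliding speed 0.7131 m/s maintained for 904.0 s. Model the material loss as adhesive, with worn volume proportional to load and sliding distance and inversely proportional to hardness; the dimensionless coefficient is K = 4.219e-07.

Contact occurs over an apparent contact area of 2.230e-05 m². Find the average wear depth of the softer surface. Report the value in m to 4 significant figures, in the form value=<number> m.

value=1.065e-06 m

All working math carries exact precision. Intermediates are shown rounded; a single final rounding: four significant figures.
Total distance L = v·t = 0.7131 m/s × 904.0 s = 644.6 m.
Working in SI base units: W = 142.6 N, H = 1.633e+09 Pa, K = 4.219e-07.
Archard volume V = K·W·L/H = 4.219e-07 · 142.6 · 644.6 / 1.633e+09 = 2.375e-11 m³.
Depth h = V/A = 2.375e-11 / 2.230e-05 = 1.065e-06 m.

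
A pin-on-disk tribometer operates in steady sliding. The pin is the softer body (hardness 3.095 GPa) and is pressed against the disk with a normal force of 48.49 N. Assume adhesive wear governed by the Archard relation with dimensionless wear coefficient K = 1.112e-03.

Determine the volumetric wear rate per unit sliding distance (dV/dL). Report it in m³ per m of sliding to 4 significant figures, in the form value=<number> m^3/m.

Quoted intermediates are rounded. All arithmetic maintains full float precision — a single final rounding to 4 significant digits.
Hardness H = 3.095 GPa = 3.095e+09 Pa.
Restated in SI base units: W = 48.49 N, H = 3.095e+09 Pa, K = 1.112e-03.
The wear rate dV/dL = K·W/H (independent of L): 1.112e-03 · 48.49 / 3.095e+09 = 1.742e-11 m³/m.

value=1.742e-11 m^3/m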